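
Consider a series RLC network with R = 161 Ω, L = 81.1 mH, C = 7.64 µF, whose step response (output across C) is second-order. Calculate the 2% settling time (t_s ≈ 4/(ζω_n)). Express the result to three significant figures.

For a series RLC circuit (capacitor voltage as output), ω_n = 1/√(LC) = 1/√(81.1 mH · 7.64 µF) = 1270 rad/s.
ζ = (R/2)·√(C/L) = (161/2)·√(7.64 µF/81.1 mH) = 0.781.
t_s ≈ 4/(ζω_n) = 0.00403 s.

t_s ≈ 0.00403 s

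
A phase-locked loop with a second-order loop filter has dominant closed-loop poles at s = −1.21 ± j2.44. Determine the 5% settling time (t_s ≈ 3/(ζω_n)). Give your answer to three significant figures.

For poles at −σ ± jω_d, ζω_n = σ = 1.21, so t_s ≈ 3/σ = 2.48 s.

t_s ≈ 2.48 s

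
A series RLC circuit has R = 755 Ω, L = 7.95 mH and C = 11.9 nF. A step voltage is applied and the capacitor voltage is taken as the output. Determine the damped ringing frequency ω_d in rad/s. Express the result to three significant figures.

ω_d ≈ 91200 rad/s

For a series RLC circuit (capacitor voltage as output), ω_n = 1/√(LC) = 1/√(7.95 mH · 11.9 nF) = 103000 rad/s.
ζ = (R/2)·√(C/L) = (755/2)·√(11.9 nF/7.95 mH) = 0.462.
ω_d = ω_n√(1−ζ²) = 91200 rad/s.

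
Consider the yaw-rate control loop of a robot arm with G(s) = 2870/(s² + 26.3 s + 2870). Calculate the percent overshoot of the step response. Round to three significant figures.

%OS ≈ 45.1%

Comparing the denominator to s² + 2ζω_n s + ω_n²: ω_n = √2870 = 53.6 rad/s, and 2ζω_n = 26.3 so ζ = 26.3/(2·53.6) = 0.245.
%OS = 100 e^{−πζ/√(1−ζ²)} with ζ = 0.245 gives 45.1%.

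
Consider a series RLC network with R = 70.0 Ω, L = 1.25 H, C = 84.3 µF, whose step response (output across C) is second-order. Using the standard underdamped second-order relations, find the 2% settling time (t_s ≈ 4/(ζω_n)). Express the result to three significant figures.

t_s ≈ 0.143 s

For a series RLC circuit (capacitor voltage as output), ω_n = 1/√(LC) = 1/√(1.25 H · 84.3 µF) = 97.4 rad/s.
ζ = (R/2)·√(C/L) = (70.0/2)·√(84.3 µF/1.25 H) = 0.287.
t_s ≈ 4/(ζω_n) = 0.143 s.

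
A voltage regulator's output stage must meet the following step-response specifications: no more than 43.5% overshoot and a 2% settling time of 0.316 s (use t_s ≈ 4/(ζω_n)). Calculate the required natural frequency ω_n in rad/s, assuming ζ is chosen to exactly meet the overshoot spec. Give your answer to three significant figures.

ω_n ≈ 49.4 rad/s

From %OS = 100·exp(−πζ/√(1−ζ²)), invert to get ζ = −ln(OS)/√(π² + ln²(OS)) with OS = 0.435.
−ln 0.435 = 0.8324, so ζ = 0.8324/√(π² + 0.6929) = 0.256.
From t_s ≈ 4/(ζω_n): ω_n = 4/(ζ·t_s) = 4/(0.256·0.316) = 49.4 rad/s.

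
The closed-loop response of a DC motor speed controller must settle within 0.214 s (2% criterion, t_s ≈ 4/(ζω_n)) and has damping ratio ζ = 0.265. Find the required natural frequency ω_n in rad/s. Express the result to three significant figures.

ω_n ≈ 70.5 rad/s

Rearranging t_s ≈ 4/(ζω_n) gives ω_n = 4/(ζ·t_s) = 4/(0.265 × 0.214) = 70.5 rad/s.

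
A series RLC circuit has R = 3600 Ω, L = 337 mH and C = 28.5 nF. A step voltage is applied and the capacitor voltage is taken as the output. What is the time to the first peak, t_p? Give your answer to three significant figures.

For a series RLC circuit (capacitor voltage as output), ω_n = 1/√(LC) = 1/√(337 mH · 28.5 nF) = 10200 rad/s.
ζ = (R/2)·√(C/L) = (3600/2)·√(28.5 nF/337 mH) = 0.523.
The damped frequency ω_d = ω_n√(1−ζ²) = 8690 rad/s. t_p = π/ω_d = 0.000361 s.

t_p ≈ 0.000361 s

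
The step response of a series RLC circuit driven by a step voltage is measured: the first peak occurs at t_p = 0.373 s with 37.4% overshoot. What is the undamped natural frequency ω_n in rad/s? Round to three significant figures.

ω_n ≈ 8.83 rad/s

ζ from %OS: ζ = |ln 0.374|/√(π²+ln²0.374) = 0.299.
t_p = π/ω_d ⇒ ω_d = 8.42 rad/s; then ω_n = ω_d/√(1−ζ²) = 8.83 rad/s.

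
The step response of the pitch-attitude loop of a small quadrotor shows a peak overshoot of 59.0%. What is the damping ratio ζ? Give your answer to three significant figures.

ζ ≈ 0.166

Inverting the overshoot relation: ζ = |ln 0.590|/√(π² + ln²0.590) = 0.166.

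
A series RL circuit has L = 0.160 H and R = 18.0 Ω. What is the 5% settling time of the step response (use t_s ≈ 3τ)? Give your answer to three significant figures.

τ = L/R = 0.160/18.0 = 0.00889 s.
t_s ≈ 3τ = 0.0267 s.

t_s ≈ 0.0267 s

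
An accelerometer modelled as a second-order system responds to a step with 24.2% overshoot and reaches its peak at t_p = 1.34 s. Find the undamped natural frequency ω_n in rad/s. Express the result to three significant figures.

ω_n ≈ 2.57 rad/s

ζ from %OS: ζ = |ln 0.242|/√(π²+ln²0.242) = 0.412.
From t_p = π/ω_d, ω_d = π/1.34 = 2.34 rad/s, so ω_n = ω_d/√(1−ζ²) = 2.57 rad/s.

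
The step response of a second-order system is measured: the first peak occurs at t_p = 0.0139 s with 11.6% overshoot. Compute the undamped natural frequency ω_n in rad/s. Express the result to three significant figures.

ζ from %OS: ζ = |ln 0.116|/√(π²+ln²0.116) = 0.566.
t_p = π/ω_d ⇒ ω_d = 226 rad/s; then ω_n = ω_d/√(1−ζ²) = 274 rad/s.

ω_n ≈ 274 rad/s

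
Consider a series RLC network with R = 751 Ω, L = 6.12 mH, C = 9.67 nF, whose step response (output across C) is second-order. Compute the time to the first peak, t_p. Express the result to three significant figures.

t_p ≈ 0.0000274 s

For a series RLC circuit (capacitor voltage as output), ω_n = 1/√(LC) = 1/√(6.12 mH · 9.67 nF) = 130000 rad/s.
ζ = (R/2)·√(C/L) = (751/2)·√(9.67 nF/6.12 mH) = 0.472.
The damped frequency ω_d = ω_n√(1−ζ²) = 115000 rad/s. t_p = π/ω_d = 0.0000274 s.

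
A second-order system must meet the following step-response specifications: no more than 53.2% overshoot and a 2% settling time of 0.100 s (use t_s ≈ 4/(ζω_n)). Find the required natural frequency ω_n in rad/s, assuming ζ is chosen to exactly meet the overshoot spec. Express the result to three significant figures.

ω_n ≈ 203 rad/s

Inverting the overshoot relation: ζ = |ln 0.532|/√(π² + ln²0.532) = 0.197.
Then ω_n = 4/(ζ t_s) = 4/(0.197 × 0.100) = 203 rad/s.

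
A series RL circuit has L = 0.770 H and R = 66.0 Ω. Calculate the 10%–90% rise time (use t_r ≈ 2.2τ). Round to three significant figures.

t_r ≈ 0.0257 s

τ = L/R = 0.770/66.0 = 0.0117 s.
t_r ≈ 2.2τ = 0.0257 s.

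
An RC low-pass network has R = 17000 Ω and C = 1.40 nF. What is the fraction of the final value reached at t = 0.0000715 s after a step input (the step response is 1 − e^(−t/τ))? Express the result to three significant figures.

τ = RC = 17000 × 1.40 nF = 0.0000238 s.
y(t)/y_∞ = 1 − e^(−t/τ) = 1 − e^(−0.0000715/0.0000238) = 1 − e^(−3.00) = 0.950.

y/y_∞ ≈ 0.950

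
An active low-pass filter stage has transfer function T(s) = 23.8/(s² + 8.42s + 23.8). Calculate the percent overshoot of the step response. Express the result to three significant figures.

ω_n = √23.8 = 4.88 rad/s; ζ = 8.42/(2·4.88) = 0.863.
%OS = 100·exp(−πζ/√(1−ζ²)) = 0.467%.

%OS ≈ 0.467%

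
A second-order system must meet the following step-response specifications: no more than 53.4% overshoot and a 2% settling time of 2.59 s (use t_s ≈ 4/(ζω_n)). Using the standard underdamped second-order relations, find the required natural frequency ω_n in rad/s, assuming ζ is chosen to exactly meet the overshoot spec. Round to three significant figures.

ω_n ≈ 7.89 rad/s

ζ = −ln(OS)/√(π² + (ln OS)²). With OS = 0.534, ln OS = −0.6274 and ζ = 0.6274/3.204 = 0.196.
From t_s ≈ 4/(ζω_n): ω_n = 4/(ζ·t_s) = 4/(0.196·2.59) = 7.89 rad/s.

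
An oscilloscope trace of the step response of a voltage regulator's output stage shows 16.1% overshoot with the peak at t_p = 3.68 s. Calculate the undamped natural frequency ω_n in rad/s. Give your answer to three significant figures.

ω_n ≈ 0.987 rad/s

ζ from %OS: ζ = |ln 0.161|/√(π²+ln²0.161) = 0.503.
From t_p = π/ω_d, ω_d = π/3.68 = 0.854 rad/s, so ω_n = ω_d/√(1−ζ²) = 0.987 rad/s.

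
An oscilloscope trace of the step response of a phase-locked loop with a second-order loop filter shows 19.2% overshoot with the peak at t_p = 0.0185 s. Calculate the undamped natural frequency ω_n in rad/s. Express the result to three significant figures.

ω_n ≈ 192 rad/s

From the overshoot, ζ = −ln(OS)/√(π²+ln²(OS)) = 0.465.
t_p = π/ω_d ⇒ ω_d = 170 rad/s; then ω_n = ω_d/√(1−ζ²) = 192 rad/s.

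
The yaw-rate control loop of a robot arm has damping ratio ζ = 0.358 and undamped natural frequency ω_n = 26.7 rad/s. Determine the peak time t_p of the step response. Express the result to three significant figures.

The damped frequency is ω_d = ω_n√(1−ζ²) = 26.7·√(1−0.128) = 24.9 rad/s.
Peak time t_p = π/ω_d = π/24.9 = 0.126 s.

t_p ≈ 0.126 s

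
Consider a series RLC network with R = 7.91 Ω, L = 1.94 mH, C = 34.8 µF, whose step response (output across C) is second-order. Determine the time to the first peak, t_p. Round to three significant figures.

t_p ≈ 0.000962 s

For a series RLC circuit (capacitor voltage as output), ω_n = 1/√(LC) = 1/√(1.94 mH · 34.8 µF) = 3850 rad/s.
ζ = (R/2)·√(C/L) = (7.91/2)·√(34.8 µF/1.94 mH) = 0.530.
ω_d = 3850·√(1 − 0.530²) = 3260 rad/s. t_p = π/ω_d = 0.000962 s.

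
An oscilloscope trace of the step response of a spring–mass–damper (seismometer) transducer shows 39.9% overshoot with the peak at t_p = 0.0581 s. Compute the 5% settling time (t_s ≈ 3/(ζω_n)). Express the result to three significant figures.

ζ from %OS: ζ = |ln 0.399|/√(π²+ln²0.399) = 0.281.
From t_p = π/ω_d, ω_d = π/0.0581 = 54.1 rad/s, so ω_n = ω_d/√(1−ζ²) = 56.3 rad/s.
t_s ≈ 3/(ζω_n) = 3/(0.281·56.3) = 0.190 s.

t_s ≈ 0.190 s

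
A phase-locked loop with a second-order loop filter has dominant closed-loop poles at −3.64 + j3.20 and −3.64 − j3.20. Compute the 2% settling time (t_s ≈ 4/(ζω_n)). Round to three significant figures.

t_s ≈ 1.10 s

For poles at −σ ± jω_d, ζω_n = σ = 3.64, so t_s ≈ 4/σ = 1.10 s.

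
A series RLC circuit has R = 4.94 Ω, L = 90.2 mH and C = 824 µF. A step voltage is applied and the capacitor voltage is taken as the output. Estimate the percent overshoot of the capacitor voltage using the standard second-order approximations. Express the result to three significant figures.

For a series RLC circuit (capacitor voltage as output), ω_n = 1/√(LC) = 1/√(90.2 mH · 824 µF) = 116 rad/s.
ζ = (R/2)·√(C/L) = (4.94/2)·√(824 µF/90.2 mH) = 0.236.
%OS = 100 e^{−πζ/√(1−ζ²)} with ζ = 0.236 gives 46.6%.

%OS ≈ 46.6%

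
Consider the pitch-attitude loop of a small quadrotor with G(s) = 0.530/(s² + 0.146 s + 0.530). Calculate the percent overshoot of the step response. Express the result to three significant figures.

Matching coefficients with s² + 2ζω_n s + ω_n² gives ω_n² = 0.530 ⇒ ω_n = 0.728 rad/s, and ζ = 0.146/(2ω_n) = 0.100.
%OS = 100·exp(−πζ/√(1−ζ²)) = 72.9%.

%OS ≈ 72.9%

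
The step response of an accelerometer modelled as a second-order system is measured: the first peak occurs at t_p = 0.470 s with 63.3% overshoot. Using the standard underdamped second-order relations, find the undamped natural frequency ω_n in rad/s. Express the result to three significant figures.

From the overshoot, ζ = −ln(OS)/√(π²+ln²(OS)) = 0.144.
t_p = π/ω_d ⇒ ω_d = 6.68 rad/s; then ω_n = ω_d/√(1−ζ²) = 6.75 rad/s.

ω_n ≈ 6.75 rad/s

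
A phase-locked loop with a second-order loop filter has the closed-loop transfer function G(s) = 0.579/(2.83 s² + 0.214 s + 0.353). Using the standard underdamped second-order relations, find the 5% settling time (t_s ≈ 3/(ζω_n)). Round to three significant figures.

t_s ≈ 79.3 s

Dividing through by 2.83: denominator becomes s² + 0.07562 s + 0.1247.
So ω_n = √0.1247 = 0.353 rad/s and ζ = 0.07562/(2·0.353) = 0.107.
t_s ≈ 3/(ζω_n) = 79.3 s.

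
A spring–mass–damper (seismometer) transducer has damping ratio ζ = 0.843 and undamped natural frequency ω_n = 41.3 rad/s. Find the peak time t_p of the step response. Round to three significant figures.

t_p ≈ 0.141 s

The damped frequency is ω_d = ω_n√(1−ζ²) = 41.3·√(1−0.711) = 22.2 rad/s.
Peak time t_p = π/ω_d = π/22.2 = 0.141 s.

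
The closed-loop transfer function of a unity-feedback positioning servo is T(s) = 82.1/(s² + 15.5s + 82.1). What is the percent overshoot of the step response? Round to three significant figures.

%OS ≈ 0.559%

ω_n = √82.1 = 9.06 rad/s; ζ = 15.5/(2·9.06) = 0.855.
%OS = 100·exp(−πζ/√(1−ζ²)) = 0.559%.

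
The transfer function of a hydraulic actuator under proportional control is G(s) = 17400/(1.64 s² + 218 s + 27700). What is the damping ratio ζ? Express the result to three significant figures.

ζ ≈ 0.511

Dividing through by 1.64: denominator becomes s² + 132.9 s + 16890.
So ω_n = √16890 = 130 rad/s and ζ = 132.9/(2·130) = 0.511.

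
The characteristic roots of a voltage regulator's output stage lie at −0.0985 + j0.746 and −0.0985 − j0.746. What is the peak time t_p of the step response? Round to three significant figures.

t_p = π/ω_d with ω_d = 0.746 (the imaginary part), so t_p = 4.21 s.

t_p ≈ 4.21 s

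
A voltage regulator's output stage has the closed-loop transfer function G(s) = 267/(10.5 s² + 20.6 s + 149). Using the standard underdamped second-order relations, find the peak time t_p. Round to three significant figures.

t_p ≈ 0.864 s

Dividing through by 10.5: denominator becomes s² + 1.962 s + 14.19.
So ω_n = √14.19 = 3.77 rad/s and ζ = 1.962/(2·3.77) = 0.260.
ω_d = 3.77·√(1 − 0.260²) = 3.64 rad/s. t_p = π/ω_d = 0.864 s.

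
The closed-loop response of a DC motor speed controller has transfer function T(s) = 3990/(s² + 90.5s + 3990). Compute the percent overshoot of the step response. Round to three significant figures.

ω_n = √3990 = 63.2 rad/s; ζ = 90.5/(2·63.2) = 0.716.
%OS = 100 e^{−πζ/√(1−ζ²)} with ζ = 0.716 gives 3.97%.

%OS ≈ 3.97%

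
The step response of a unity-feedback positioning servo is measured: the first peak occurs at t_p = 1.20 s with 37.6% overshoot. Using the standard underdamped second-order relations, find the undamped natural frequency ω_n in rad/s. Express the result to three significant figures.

The overshoot fixes ζ = −ln(OS)/√(π²+ln²(OS)) = 0.297.
From t_p = π/ω_d, ω_d = π/1.20 = 2.62 rad/s, so ω_n = ω_d/√(1−ζ²) = 2.74 rad/s.

ω_n ≈ 2.74 rad/s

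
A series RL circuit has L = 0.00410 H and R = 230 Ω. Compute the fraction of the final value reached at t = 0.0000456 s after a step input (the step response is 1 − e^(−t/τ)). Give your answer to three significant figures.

y/y_∞ ≈ 0.923

τ = L/R = 0.00410/230 = 0.0000178 s.
y(t)/y_∞ = 1 − e^(−t/τ) = 1 − e^(−0.0000456/0.0000178) = 1 − e^(−2.56) = 0.923.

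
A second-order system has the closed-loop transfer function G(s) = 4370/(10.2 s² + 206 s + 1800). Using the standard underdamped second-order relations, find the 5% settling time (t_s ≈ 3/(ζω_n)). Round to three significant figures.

t_s ≈ 0.297 s

Dividing through by 10.2: denominator becomes s² + 20.20 s + 176.5.
So ω_n = √176.5 = 13.3 rad/s and ζ = 20.20/(2·13.3) = 0.760.
t_s ≈ 3/(ζω_n) = 0.297 s.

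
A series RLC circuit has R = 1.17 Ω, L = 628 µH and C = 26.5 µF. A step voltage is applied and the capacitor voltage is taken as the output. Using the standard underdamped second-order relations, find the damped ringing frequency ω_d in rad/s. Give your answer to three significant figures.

For a series RLC circuit (capacitor voltage as output), ω_n = 1/√(LC) = 1/√(628 µH · 26.5 µF) = 7750 rad/s.
ζ = (R/2)·√(C/L) = (1.17/2)·√(26.5 µF/628 µH) = 0.120.
The damped frequency ω_d = ω_n√(1−ζ²) = 7700 rad/s.

ω_d ≈ 7700 rad/s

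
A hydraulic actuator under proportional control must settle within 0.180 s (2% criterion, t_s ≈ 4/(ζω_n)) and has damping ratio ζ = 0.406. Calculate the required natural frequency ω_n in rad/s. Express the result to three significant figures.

ω_n ≈ 54.7 rad/s

Rearranging t_s ≈ 4/(ζω_n) gives ω_n = 4/(ζ·t_s) = 4/(0.406 × 0.180) = 54.7 rad/s.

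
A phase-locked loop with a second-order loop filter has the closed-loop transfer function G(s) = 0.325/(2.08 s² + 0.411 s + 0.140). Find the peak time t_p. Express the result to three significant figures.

Dividing through by 2.08: denominator becomes s² + 0.1976 s + 0.06731.
So ω_n = √0.06731 = 0.259 rad/s and ζ = 0.1976/(2·0.259) = 0.381.
ω_d = ω_n√(1−ζ²) = 0.240 rad/s. t_p = π/ω_d = 13.1 s.

t_p ≈ 13.1 s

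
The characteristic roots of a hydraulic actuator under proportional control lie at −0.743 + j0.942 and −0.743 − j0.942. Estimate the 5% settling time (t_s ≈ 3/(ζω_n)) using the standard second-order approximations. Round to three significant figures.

t_s ≈ 4.04 s

For poles at −σ ± jω_d, ζω_n = σ = 0.743, so t_s ≈ 3/σ = 4.04 s.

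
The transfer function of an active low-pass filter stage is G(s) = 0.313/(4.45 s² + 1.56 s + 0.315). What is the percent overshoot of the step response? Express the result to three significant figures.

Dividing through by 4.45: denominator becomes s² + 0.3506 s + 0.07079.
So ω_n = √0.07079 = 0.266 rad/s and ζ = 0.3506/(2·0.266) = 0.659.
Overshoot: exp(−π·0.659/√(1−0.659²)) = 0.0639, i.e. 6.39%.

%OS ≈ 6.39%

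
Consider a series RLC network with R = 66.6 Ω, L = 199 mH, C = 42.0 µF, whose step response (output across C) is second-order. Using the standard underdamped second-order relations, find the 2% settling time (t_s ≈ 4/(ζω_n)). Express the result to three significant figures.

t_s ≈ 0.0239 s

For a series RLC circuit (capacitor voltage as output), ω_n = 1/√(LC) = 1/√(199 mH · 42.0 µF) = 346 rad/s.
ζ = (R/2)·√(C/L) = (66.6/2)·√(42.0 µF/199 mH) = 0.484.
t_s ≈ 4/(ζω_n) = 0.0239 s.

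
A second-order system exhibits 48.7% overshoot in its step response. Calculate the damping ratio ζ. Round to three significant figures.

ζ = −ln(OS)/√(π² + (ln OS)²). With OS = 0.487, ln OS = −0.7195 and ζ = 0.7195/3.223 = 0.223.

ζ ≈ 0.223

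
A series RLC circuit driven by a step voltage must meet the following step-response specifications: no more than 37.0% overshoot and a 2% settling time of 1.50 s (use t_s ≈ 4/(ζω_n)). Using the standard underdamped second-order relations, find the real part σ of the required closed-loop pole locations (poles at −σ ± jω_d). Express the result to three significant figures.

The settling-time spec alone fixes σ = ζω_n = 4/t_s = 4/1.50 = 2.67.
(Overshoot then fixes ζ = 0.302 and hence ω_d = σ·√(1−ζ²)/ζ = 8.43 rad/s.)

σ ≈ 2.67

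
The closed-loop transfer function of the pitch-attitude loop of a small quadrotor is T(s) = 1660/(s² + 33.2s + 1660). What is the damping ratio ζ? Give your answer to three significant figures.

Comparing the denominator to s² + 2ζω_n s + ω_n²: ω_n = √1660 = 40.7 rad/s, and 2ζω_n = 33.2 so ζ = 33.2/(2·40.7) = 0.407.

ζ ≈ 0.407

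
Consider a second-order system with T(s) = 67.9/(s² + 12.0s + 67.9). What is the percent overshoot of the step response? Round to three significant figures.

Comparing the denominator to s² + 2ζω_n s + ω_n²: ω_n = √67.9 = 8.24 rad/s, and 2ζω_n = 12.0 so ζ = 12.0/(2·8.24) = 0.728.
Overshoot: exp(−π·0.728/√(1−0.728²)) = 0.0355, i.e. 3.55%.

%OS ≈ 3.55%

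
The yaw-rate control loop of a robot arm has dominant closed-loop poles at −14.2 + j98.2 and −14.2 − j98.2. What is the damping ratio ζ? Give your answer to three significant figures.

The poles are at −σ ± jω_d with σ = 14.2 and ω_d = 98.2, so ω_n = √(σ²+ω_d²) = 99.2 rad/s and ζ = σ/ω_n = 0.143.

ζ ≈ 0.143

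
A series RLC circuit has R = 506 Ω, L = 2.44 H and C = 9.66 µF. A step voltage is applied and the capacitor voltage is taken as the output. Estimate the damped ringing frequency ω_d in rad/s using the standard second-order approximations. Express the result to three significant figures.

For a series RLC circuit (capacitor voltage as output), ω_n = 1/√(LC) = 1/√(2.44 H · 9.66 µF) = 206 rad/s.
ζ = (R/2)·√(C/L) = (506/2)·√(9.66 µF/2.44 H) = 0.503.
ω_d = ω_n√(1−ζ²) = 178 rad/s.

ω_d ≈ 178 rad/s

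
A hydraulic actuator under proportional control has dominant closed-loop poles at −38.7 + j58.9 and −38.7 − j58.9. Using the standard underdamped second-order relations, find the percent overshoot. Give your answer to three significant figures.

%OS ≈ 12.7%

With σ = 38.7, ω_d = 58.9: ω_n = √(σ²+ω_d²) = 70.5 rad/s, ζ = σ/ω_n = 0.549.
Overshoot: exp(−π·0.549/√(1−0.549²)) = 0.127, i.e. 12.7%.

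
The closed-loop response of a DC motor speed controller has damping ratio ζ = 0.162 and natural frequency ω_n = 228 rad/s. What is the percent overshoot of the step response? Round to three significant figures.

For an underdamped second-order system, %OS = 100·exp(−πζ/√(1−ζ²)).
πζ/√(1−ζ²) = π·0.162/√(1−0.0262) = 0.5158, so %OS = 100·e^(−0.5158) = 59.7%.

%OS ≈ 59.7%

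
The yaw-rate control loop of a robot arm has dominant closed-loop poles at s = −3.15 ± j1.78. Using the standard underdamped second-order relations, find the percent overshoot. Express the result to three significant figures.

|pole| = ω_n = √(3.15² + 1.78²) = 3.62 rad/s; ζ = cos θ = σ/ω_n = 0.871.
Overshoot: exp(−π·0.871/√(1−0.871²)) = 0.00385, i.e. 0.385%.

%OS ≈ 0.385%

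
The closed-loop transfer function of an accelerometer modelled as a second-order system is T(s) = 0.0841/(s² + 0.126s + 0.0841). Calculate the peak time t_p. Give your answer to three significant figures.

t_p ≈ 11.1 s

Comparing the denominator to s² + 2ζω_n s + ω_n²: ω_n = √0.0841 = 0.290 rad/s, and 2ζω_n = 0.126 so ζ = 0.126/(2·0.290) = 0.217.
The damped frequency ω_d = ω_n√(1−ζ²) = 0.283 rad/s. Then t_p = π/ω_d = 11.1 s.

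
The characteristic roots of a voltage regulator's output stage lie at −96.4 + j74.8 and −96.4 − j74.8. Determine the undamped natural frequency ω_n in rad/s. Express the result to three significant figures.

ω_n ≈ 122 rad/s

|pole| = ω_n = √(96.4² + 74.8²) = 122 rad/s; ζ = cos θ = σ/ω_n = 0.790.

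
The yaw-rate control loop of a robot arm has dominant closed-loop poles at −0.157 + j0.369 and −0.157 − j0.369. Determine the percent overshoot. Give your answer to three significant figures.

|pole| = ω_n = √(0.157² + 0.369²) = 0.401 rad/s; ζ = cos θ = σ/ω_n = 0.392.
%OS = 100 e^{−πζ/√(1−ζ²)} with ζ = 0.392 gives 26.3%.

%OS ≈ 26.3%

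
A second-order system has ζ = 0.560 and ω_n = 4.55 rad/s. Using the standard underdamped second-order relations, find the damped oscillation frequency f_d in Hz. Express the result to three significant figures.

f_d ≈ 0.600 Hz

ω_d = ω_n√(1−ζ²) = 4.55·√0.686 = 3.77 rad/s.
f_d = ω_d/(2π) = 0.600 Hz.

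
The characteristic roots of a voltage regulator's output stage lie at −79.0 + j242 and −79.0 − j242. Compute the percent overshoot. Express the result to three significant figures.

%OS ≈ 35.9%

The poles are at −σ ± jω_d with σ = 79.0 and ω_d = 242, so ω_n = √(σ²+ω_d²) = 255 rad/s and ζ = σ/ω_n = 0.310.
%OS = 100·exp(−πζ/√(1−ζ²)) = 35.9%.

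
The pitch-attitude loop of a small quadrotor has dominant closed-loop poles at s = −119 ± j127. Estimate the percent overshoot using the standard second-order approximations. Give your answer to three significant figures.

%OS ≈ 5.27%

The poles are at −σ ± jω_d with σ = 119 and ω_d = 127, so ω_n = √(σ²+ω_d²) = 174 rad/s and ζ = σ/ω_n = 0.684.
%OS = 100 e^{−πζ/√(1−ζ²)} with ζ = 0.684 gives 5.27%.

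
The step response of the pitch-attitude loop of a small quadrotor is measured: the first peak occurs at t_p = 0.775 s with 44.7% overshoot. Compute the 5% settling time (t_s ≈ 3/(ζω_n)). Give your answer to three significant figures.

t_s ≈ 2.89 s

The overshoot fixes ζ = −ln(OS)/√(π²+ln²(OS)) = 0.248.
t_p = π/ω_d ⇒ ω_d = 4.05 rad/s; then ω_n = ω_d/√(1−ζ²) = 4.18 rad/s.
t_s ≈ 3/(ζω_n) = 3/(0.248·4.18) = 2.89 s.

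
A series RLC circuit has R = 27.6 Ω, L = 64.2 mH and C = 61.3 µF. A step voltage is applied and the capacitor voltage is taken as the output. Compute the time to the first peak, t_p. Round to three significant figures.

t_p ≈ 0.00689 s

For a series RLC circuit (capacitor voltage as output), ω_n = 1/√(LC) = 1/√(64.2 mH · 61.3 µF) = 504 rad/s.
ζ = (R/2)·√(C/L) = (27.6/2)·√(61.3 µF/64.2 mH) = 0.426.
The damped frequency ω_d = ω_n√(1−ζ²) = 456 rad/s. t_p = π/ω_d = 0.00689 s.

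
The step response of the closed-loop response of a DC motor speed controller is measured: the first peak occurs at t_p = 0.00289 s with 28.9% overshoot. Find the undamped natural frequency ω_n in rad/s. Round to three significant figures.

ζ from %OS: ζ = |ln 0.289|/√(π²+ln²0.289) = 0.367.
From t_p = π/ω_d, ω_d = π/0.00289 = 1090 rad/s, so ω_n = ω_d/√(1−ζ²) = 1170 rad/s.

ω_n ≈ 1170 rad/s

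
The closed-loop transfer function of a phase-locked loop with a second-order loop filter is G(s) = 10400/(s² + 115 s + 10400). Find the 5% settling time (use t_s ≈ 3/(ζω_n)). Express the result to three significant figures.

t_s ≈ 0.0522 s

Comparing the denominator to s² + 2ζω_n s + ω_n²: ω_n = √10400 = 102 rad/s, and 2ζω_n = 115 so ζ = 115/(2·102) = 0.564.
t_s ≈ 3/(ζω_n) = 3/(0.564·102) = 0.0522 s.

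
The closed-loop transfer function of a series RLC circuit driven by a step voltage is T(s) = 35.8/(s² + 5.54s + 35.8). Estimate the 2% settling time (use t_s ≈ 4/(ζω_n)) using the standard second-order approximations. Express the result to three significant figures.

t_s ≈ 1.44 s

Comparing the denominator to s² + 2ζω_n s + ω_n²: ω_n = √35.8 = 5.98 rad/s, and 2ζω_n = 5.54 so ζ = 5.54/(2·5.98) = 0.463.
t_s ≈ 4/(ζω_n) = 4/(0.463·5.98) = 1.44 s.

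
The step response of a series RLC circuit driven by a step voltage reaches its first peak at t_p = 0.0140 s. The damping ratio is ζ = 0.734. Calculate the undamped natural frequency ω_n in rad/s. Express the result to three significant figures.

Peak time t_p = π/ω_d, so ω_d = π/t_p = π/0.0140 = 224 rad/s.
ω_n = ω_d/√(1−ζ²) = 224/√0.461 = 330 rad/s.

ω_n ≈ 330 rad/s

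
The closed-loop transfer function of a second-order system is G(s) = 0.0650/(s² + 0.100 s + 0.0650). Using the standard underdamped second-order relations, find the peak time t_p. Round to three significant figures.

t_p ≈ 12.6 s

ω_n = √0.0650 = 0.255 rad/s; ζ = 0.100/(2·0.255) = 0.196.
The damped frequency ω_d = ω_n√(1−ζ²) = 0.250 rad/s. Then t_p = π/ω_d = 12.6 s.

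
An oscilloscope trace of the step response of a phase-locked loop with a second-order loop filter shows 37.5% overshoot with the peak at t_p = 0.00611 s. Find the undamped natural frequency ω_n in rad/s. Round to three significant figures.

From the overshoot, ζ = −ln(OS)/√(π²+ln²(OS)) = 0.298.
t_p = π/ω_d ⇒ ω_d = 514 rad/s; then ω_n = ω_d/√(1−ζ²) = 539 rad/s.

ω_n ≈ 539 rad/s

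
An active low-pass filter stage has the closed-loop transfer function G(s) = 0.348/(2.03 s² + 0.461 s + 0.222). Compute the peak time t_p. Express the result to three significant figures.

t_p ≈ 10.1 s

Dividing through by 2.03: denominator becomes s² + 0.2271 s + 0.1094.
So ω_n = √0.1094 = 0.331 rad/s and ζ = 0.2271/(2·0.331) = 0.343.
ω_d = ω_n√(1−ζ²) = 0.311 rad/s. t_p = π/ω_d = 10.1 s.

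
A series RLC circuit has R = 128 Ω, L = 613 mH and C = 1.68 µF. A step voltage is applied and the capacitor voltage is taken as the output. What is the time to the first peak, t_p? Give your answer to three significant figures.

For a series RLC circuit (capacitor voltage as output), ω_n = 1/√(LC) = 1/√(613 mH · 1.68 µF) = 985 rad/s.
ζ = (R/2)·√(C/L) = (128/2)·√(1.68 µF/613 mH) = 0.106.
ω_d = 985·√(1 − 0.106²) = 980 rad/s. t_p = π/ω_d = 0.00321 s.

t_p ≈ 0.00321 s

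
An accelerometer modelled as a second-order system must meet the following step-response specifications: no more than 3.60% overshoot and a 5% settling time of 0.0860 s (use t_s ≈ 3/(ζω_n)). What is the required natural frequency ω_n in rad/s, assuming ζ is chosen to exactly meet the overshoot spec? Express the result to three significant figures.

ω_n ≈ 48.0 rad/s

ζ = −ln(OS)/√(π² + (ln OS)²). With OS = 0.0360, ln OS = −3.324 and ζ = 3.324/4.574 = 0.727.
From t_s ≈ 3/(ζω_n): ω_n = 3/(ζ·t_s) = 3/(0.727·0.0860) = 48.0 rad/s.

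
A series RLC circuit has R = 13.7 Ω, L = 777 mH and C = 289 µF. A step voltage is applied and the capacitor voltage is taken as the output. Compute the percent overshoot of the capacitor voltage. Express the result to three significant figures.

For a series RLC circuit (capacitor voltage as output), ω_n = 1/√(LC) = 1/√(777 mH · 289 µF) = 66.7 rad/s.
ζ = (R/2)·√(C/L) = (13.7/2)·√(289 µF/777 mH) = 0.132.
%OS = 100 e^{−πζ/√(1−ζ²)} with ζ = 0.132 gives 65.8%.

%OS ≈ 65.8%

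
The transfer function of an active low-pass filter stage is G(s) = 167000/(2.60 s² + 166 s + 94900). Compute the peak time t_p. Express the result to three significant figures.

t_p ≈ 0.0167 s

Dividing through by 2.60: denominator becomes s² + 63.85 s + 36500.
So ω_n = √36500 = 191 rad/s and ζ = 63.85/(2·191) = 0.167.
ω_d = ω_n√(1−ζ²) = 188 rad/s. t_p = π/ω_d = 0.0167 s.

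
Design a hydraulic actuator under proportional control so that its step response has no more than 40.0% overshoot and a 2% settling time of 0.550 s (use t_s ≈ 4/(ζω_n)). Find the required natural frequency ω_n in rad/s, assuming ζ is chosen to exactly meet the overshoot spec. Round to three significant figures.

Inverting the overshoot relation: ζ = |ln 0.400|/√(π² + ln²0.400) = 0.280.
From t_s ≈ 4/(ζω_n): ω_n = 4/(ζ·t_s) = 4/(0.280·0.550) = 26.0 rad/s.

ω_n ≈ 26.0 rad/s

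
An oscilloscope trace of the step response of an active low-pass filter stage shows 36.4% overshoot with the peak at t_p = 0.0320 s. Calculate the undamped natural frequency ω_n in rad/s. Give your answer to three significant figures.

The overshoot fixes ζ = −ln(OS)/√(π²+ln²(OS)) = 0.306.
t_p = π/ω_d ⇒ ω_d = 98.2 rad/s; then ω_n = ω_d/√(1−ζ²) = 103 rad/s.

ω_n ≈ 103 rad/s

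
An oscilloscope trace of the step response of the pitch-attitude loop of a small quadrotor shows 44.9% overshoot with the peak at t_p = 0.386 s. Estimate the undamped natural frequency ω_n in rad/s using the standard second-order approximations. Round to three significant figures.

ω_n ≈ 8.40 rad/s

ζ from %OS: ζ = |ln 0.449|/√(π²+ln²0.449) = 0.247.
t_p = π/ω_d ⇒ ω_d = 8.14 rad/s; then ω_n = ω_d/√(1−ζ²) = 8.40 rad/s.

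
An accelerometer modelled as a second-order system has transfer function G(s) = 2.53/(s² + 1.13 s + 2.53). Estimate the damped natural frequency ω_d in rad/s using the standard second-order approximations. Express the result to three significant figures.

ω_d ≈ 1.49 rad/s

Matching coefficients with s² + 2ζω_n s + ω_n² gives ω_n² = 2.53 ⇒ ω_n = 1.59 rad/s, and ζ = 1.13/(2ω_n) = 0.355.
The damped frequency ω_d = ω_n√(1−ζ²) = 1.49 rad/s.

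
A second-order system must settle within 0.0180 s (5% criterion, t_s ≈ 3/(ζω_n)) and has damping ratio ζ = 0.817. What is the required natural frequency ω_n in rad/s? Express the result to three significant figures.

Rearranging t_s ≈ 3/(ζω_n) gives ω_n = 3/(ζ·t_s) = 3/(0.817 × 0.0180) = 204 rad/s.

ω_n ≈ 204 rad/s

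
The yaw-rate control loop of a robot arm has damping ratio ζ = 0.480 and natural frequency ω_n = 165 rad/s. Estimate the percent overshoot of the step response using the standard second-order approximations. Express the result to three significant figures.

%OS ≈ 17.9%

For an underdamped second-order system, %OS = 100·exp(−πζ/√(1−ζ²)).
πζ/√(1−ζ²) = π·0.480/√(1−0.230) = 1.719, so %OS = 100·e^(−1.719) = 17.9%.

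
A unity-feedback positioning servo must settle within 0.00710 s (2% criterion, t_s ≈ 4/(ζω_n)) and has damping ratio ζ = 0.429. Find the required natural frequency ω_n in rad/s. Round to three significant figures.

ω_n ≈ 1310 rad/s

Rearranging t_s ≈ 4/(ζω_n) gives ω_n = 4/(ζ·t_s) = 4/(0.429 × 0.00710) = 1310 rad/s.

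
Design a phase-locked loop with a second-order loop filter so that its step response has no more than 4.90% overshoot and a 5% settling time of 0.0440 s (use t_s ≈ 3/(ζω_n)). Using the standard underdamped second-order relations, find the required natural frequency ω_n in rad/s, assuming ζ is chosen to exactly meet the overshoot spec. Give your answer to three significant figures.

ω_n ≈ 98.5 rad/s

From %OS = 100·exp(−πζ/√(1−ζ²)), invert to get ζ = −ln(OS)/√(π² + ln²(OS)) with OS = 0.0490.
−ln 0.0490 = 3.016, so ζ = 3.016/√(π² + 9.096) = 0.693.
Then ω_n = 3/(ζ t_s) = 3/(0.693 × 0.0440) = 98.5 rad/s.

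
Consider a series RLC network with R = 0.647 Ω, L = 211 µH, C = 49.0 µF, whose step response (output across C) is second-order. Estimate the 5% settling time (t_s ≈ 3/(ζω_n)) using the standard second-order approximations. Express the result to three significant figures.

t_s ≈ 0.00196 s

For a series RLC circuit (capacitor voltage as output), ω_n = 1/√(LC) = 1/√(211 µH · 49.0 µF) = 9830 rad/s.
ζ = (R/2)·√(C/L) = (0.647/2)·√(49.0 µF/211 µH) = 0.156.
t_s ≈ 3/(ζω_n) = 0.00196 s.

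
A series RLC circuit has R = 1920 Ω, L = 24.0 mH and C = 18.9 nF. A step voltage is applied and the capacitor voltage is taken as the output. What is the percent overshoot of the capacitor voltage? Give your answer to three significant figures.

%OS ≈ 0.603%

For a series RLC circuit (capacitor voltage as output), ω_n = 1/√(LC) = 1/√(24.0 mH · 18.9 nF) = 47000 rad/s.
ζ = (R/2)·√(C/L) = (1920/2)·√(18.9 nF/24.0 mH) = 0.852.
%OS = 100·exp(−πζ/√(1−ζ²)) = 0.603%.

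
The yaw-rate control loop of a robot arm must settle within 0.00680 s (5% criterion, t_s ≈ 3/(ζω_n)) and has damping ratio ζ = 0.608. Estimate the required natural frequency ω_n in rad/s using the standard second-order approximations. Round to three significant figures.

ω_n ≈ 726 rad/s

Rearranging t_s ≈ 3/(ζω_n) gives ω_n = 3/(ζ·t_s) = 3/(0.608 × 0.00680) = 726 rad/s.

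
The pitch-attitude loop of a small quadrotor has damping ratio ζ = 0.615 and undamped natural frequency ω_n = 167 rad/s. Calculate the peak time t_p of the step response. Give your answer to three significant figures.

The damped frequency is ω_d = ω_n√(1−ζ²) = 167·√(1−0.378) = 132 rad/s.
Peak time t_p = π/ω_d = π/132 = 0.0239 s.

t_p ≈ 0.0239 s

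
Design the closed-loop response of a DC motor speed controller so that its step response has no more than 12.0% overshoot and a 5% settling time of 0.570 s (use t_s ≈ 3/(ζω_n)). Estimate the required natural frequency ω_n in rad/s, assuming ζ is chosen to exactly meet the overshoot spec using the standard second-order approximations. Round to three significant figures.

ζ = −ln(OS)/√(π² + (ln OS)²). With OS = 0.120, ln OS = −2.120 and ζ = 2.120/3.790 = 0.559.
Then ω_n = 3/(ζ t_s) = 3/(0.559 × 0.570) = 9.41 rad/s.

ω_n ≈ 9.41 rad/s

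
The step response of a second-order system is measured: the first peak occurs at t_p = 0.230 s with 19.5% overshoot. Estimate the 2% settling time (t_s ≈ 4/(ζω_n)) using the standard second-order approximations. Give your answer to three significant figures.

t_s ≈ 0.563 s

ζ from %OS: ζ = |ln 0.195|/√(π²+ln²0.195) = 0.462.
t_p = π/ω_d ⇒ ω_d = 13.7 rad/s; then ω_n = ω_d/√(1−ζ²) = 15.4 rad/s.
t_s ≈ 4/(ζω_n) = 4/(0.462·15.4) = 0.563 s.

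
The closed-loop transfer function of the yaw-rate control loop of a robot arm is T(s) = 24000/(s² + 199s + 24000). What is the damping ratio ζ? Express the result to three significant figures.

Comparing the denominator to s² + 2ζω_n s + ω_n²: ω_n = √24000 = 155 rad/s, and 2ζω_n = 199 so ζ = 199/(2·155) = 0.642.

ζ ≈ 0.642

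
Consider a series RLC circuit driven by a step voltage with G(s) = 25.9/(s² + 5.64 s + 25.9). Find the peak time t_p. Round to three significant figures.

Matching coefficients with s² + 2ζω_n s + ω_n² gives ω_n² = 25.9 ⇒ ω_n = 5.09 rad/s, and ζ = 5.64/(2ω_n) = 0.554.
The damped frequency ω_d = ω_n√(1−ζ²) = 4.24 rad/s. Then t_p = π/ω_d = 0.742 s.

t_p ≈ 0.742 s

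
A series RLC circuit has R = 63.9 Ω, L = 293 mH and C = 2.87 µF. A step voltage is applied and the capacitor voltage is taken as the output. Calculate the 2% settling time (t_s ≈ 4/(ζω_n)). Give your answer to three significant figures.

For a series RLC circuit (capacitor voltage as output), ω_n = 1/√(LC) = 1/√(293 mH · 2.87 µF) = 1090 rad/s.
ζ = (R/2)·√(C/L) = (63.9/2)·√(2.87 µF/293 mH) = 0.100.
t_s ≈ 4/(ζω_n) = 0.0367 s.

t_s ≈ 0.0367 s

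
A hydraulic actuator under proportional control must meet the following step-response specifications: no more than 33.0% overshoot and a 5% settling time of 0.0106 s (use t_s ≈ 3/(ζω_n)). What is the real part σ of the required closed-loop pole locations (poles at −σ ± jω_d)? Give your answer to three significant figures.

σ ≈ 283

The settling-time spec alone fixes σ = ζω_n = 3/t_s = 3/0.0106 = 283.
(Overshoot then fixes ζ = 0.333 and hence ω_d = σ·√(1−ζ²)/ζ = 802 rad/s.)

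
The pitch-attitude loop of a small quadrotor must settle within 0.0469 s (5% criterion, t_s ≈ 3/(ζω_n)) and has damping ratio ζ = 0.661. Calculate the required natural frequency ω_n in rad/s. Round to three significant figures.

ω_n ≈ 96.8 rad/s

Rearranging t_s ≈ 3/(ζω_n) gives ω_n = 3/(ζ·t_s) = 3/(0.661 × 0.0469) = 96.8 rad/s.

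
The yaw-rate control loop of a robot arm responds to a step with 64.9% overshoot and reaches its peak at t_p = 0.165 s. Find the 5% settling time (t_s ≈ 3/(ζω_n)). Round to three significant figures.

From the overshoot, ζ = −ln(OS)/√(π²+ln²(OS)) = 0.136.
t_p = π/ω_d ⇒ ω_d = 19.0 rad/s; then ω_n = ω_d/√(1−ζ²) = 19.2 rad/s.
t_s ≈ 3/(ζω_n) = 3/(0.136·19.2) = 1.14 s.

t_s ≈ 1.14 s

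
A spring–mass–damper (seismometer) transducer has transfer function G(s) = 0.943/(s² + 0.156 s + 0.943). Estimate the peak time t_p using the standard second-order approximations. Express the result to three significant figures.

t_p ≈ 3.25 s

Comparing the denominator to s² + 2ζω_n s + ω_n²: ω_n = √0.943 = 0.971 rad/s, and 2ζω_n = 0.156 so ζ = 0.156/(2·0.971) = 0.0803.
ω_d = 0.971·√(1 − 0.0803²) = 0.968 rad/s. Then t_p = π/ω_d = 3.25 s.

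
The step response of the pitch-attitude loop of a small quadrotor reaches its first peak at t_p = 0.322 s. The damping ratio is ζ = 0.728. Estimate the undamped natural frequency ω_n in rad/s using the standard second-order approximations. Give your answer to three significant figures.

Peak time t_p = π/ω_d, so ω_d = π/t_p = π/0.322 = 9.76 rad/s.
ω_n = ω_d/√(1−ζ²) = 9.76/√0.470 = 14.2 rad/s.

ω_n ≈ 14.2 rad/s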